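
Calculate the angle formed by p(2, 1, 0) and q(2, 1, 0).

p·q = 2·2 + 1·1 + 0·0 = 4 + 1 + 0 = 5
|p| = √(2² + 1² + 0²) = √5 ≈ 2.236
|q| = √(2² + 1² + 0²) = √5 ≈ 2.236
cos θ = (p·q)/(|p||q|) = 5/(2.236·2.236) ≈ 1
θ = arccos(1) ≈ 0°

0°


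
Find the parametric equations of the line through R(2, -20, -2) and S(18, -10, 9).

Direction vector d = S - R = (18 - 2, -10 + 20, 9 + 2) = (16, 10, 11)
Parametric form r = R + t·d:
x = 2 + 16t, y = -20 + 10t, z = -2 + 11t

x = 2 + 16t, y = -20 + 10t, z = -2 + 11t


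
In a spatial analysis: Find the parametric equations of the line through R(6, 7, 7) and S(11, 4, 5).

Direction vector d = S - R = (11 - 6, 4 - 7, 5 - 7) = (5, -3, -2)
Parametric form r = R + t·d:
x = 6 + 5t, y = 7 - 3t, z = 7 - 2t

x = 6 + 5t, y = 7 - 3t, z = 7 - 2t


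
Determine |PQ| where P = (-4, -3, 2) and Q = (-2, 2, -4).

d = √[(x₂-x₁)² + (y₂-y₁)² + (z₂-z₁)²]
  = √[2² + 5² + (-6)²]
  = √[4 + 25 + 36]
  = √65
  ≈ 8.062

8.062


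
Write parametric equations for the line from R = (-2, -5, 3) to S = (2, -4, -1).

Direction vector d = S - R = (2 + 2, -4 + 5, -1 - 3) = (4, 1, -4)
Parametric form r = R + t·d:
x = -2 + 4t, y = -5 + t, z = 3 - 4t

x = -2 + 4t, y = -5 + t, z = 3 - 4t


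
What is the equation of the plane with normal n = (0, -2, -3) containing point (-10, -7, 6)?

The plane through P with normal n = (a, b, c) satisfies n·(r - P) = 0,
i.e. ax + by + cz = a·x₀ + b·y₀ + c·z₀.
d = 0·(-10) + (-2)·(-7) + (-3)·6
  = 0 + 14 - 18
  = -4
Equation: -2y - 3z = -4

-2y - 3z = -4


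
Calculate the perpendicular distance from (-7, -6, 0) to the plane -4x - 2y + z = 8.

distance = |a·x₀ + b·y₀ + c·z₀ - d| / √(a² + b² + c²)
  = |(-4)·(-7) + (-2)·(-6) + 1·0 - 8| / √((-4)² + (-2)² + 1²)
  = |28 + 12 + 0 - 8| / √(16 + 4 + 1)
  = |32| / √21
  = 32 / 4.583
  ≈ 6.983

6.983


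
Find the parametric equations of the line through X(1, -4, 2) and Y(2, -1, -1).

Direction vector d = Y - X = (2 - 1, -1 + 4, -1 - 2) = (1, 3, -3)
Parametric form r = X + t·d:
x = 1 + t, y = -4 + 3t, z = 2 - 3t

x = 1 + t, y = -4 + 3t, z = 2 - 3t


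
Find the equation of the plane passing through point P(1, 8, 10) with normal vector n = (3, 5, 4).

The plane through P with normal n = (a, b, c) satisfies n·(r - P) = 0,
i.e. ax + by + cz = a·x₀ + b·y₀ + c·z₀.
d = 3·1 + 5·8 + 4·10
  = 3 + 40 + 40
  = 83
Equation: 3x + 5y + 4z = 83

3x + 5y + 4z = 83


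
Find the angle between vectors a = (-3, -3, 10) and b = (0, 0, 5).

a·b = (-3)·0 + (-3)·0 + 10·5 = 0 + 0 + 50 = 50
|a| = √((-3)² + (-3)² + 10²) = √118 ≈ 10.86
|b| = √(0² + 0² + 5²) = √25 ≈ 5
cos θ = (a·b)/(|a||b|) = 50/(10.86·5) ≈ 0.9206
θ = arccos(0.9206) ≈ 22.99°

22.99°


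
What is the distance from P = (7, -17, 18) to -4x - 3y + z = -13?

distance = |a·x₀ + b·y₀ + c·z₀ - d| / √(a² + b² + c²)
  = |(-4)·7 + (-3)·(-17) + 1·18 - (-13)| / √((-4)² + (-3)² + 1²)
  = |-28 + 51 + 18 + 13| / √(16 + 9 + 1)
  = |54| / √26
  = 54 / 5.099
  ≈ 10.59

10.59


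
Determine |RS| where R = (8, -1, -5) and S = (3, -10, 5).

d = √[(x₂-x₁)² + (y₂-y₁)² + (z₂-z₁)²]
  = √[(-5)² + (-9)² + 10²]
  = √[25 + 81 + 100]
  = √206
  ≈ 14.35

14.35


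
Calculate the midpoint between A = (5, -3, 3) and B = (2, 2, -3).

M = ((x₁+x₂)/2, (y₁+y₂)/2, (z₁+z₂)/2)
  = ((5 + 2)/2, (-3 + 2)/2, (3 - 3)/2)
  = (7/2, -1/2, 0/2)
  = (3.5, -0.5, 0)

(3.5, -0.5, 0)


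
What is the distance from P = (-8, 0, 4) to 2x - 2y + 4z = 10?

distance = |a·x₀ + b·y₀ + c·z₀ - d| / √(a² + b² + c²)
  = |2·(-8) + (-2)·0 + 4·4 - 10| / √(2² + (-2)² + 4²)
  = |-16 + 0 + 16 - 10| / √(4 + 4 + 16)
  = |-10| / √24
  = 10 / 4.899
  ≈ 2.041

2.041


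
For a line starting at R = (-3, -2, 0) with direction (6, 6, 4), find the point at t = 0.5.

P(t) = R + t·d
  = (-3 + 6·0.5, -2 + 6·0.5, 0 + 4·0.5)
  = (-3 + 3, -2 + 3, 0 + 2)
  = (0, 1, 2)

(0, 1, 2)


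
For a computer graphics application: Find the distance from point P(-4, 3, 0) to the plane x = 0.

distance = |a·x₀ + b·y₀ + c·z₀ - d| / √(a² + b² + c²)
  = |1·(-4) + 0·3 + 0·0 - 0| / √(1² + 0² + 0²)
  = |-4 + 0 + 0 + 0| / √(1 + 0 + 0)
  = |-4| / √1
  = 4 / 1
  ≈ 4

4


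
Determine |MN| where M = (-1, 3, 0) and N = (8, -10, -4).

d = √[(x₂-x₁)² + (y₂-y₁)² + (z₂-z₁)²]
  = √[9² + (-13)² + (-4)²]
  = √[81 + 169 + 16]
  = √266
  ≈ 16.31

16.31


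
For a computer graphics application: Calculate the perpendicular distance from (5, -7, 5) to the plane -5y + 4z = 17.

distance = |a·x₀ + b·y₀ + c·z₀ - d| / √(a² + b² + c²)
  = |0·5 + (-5)·(-7) + 4·5 - 17| / √(0² + (-5)² + 4²)
  = |0 + 35 + 20 - 17| / √(0 + 25 + 16)
  = |38| / √41
  = 38 / 6.403
  ≈ 5.935

5.935


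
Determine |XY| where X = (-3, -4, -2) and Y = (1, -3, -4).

d = √[(x₂-x₁)² + (y₂-y₁)² + (z₂-z₁)²]
  = √[4² + 1² + (-2)²]
  = √[16 + 1 + 4]
  = √21
  ≈ 4.583

4.583


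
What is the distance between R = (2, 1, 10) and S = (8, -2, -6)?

d = √[(x₂-x₁)² + (y₂-y₁)² + (z₂-z₁)²]
  = √[6² + (-3)² + (-16)²]
  = √[36 + 9 + 256]
  = √301
  ≈ 17.35

17.35


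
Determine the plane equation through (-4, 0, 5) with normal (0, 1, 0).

The plane through P with normal n = (a, b, c) satisfies n·(r - P) = 0,
i.e. ax + by + cz = a·x₀ + b·y₀ + c·z₀.
d = 0·(-4) + 1·0 + 0·5
  = 0 + 0 + 0
  = 0
Equation: y = 0

y = 0


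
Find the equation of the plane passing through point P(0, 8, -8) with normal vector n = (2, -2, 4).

The plane through P with normal n = (a, b, c) satisfies n·(r - P) = 0,
i.e. ax + by + cz = a·x₀ + b·y₀ + c·z₀.
d = 2·0 + (-2)·8 + 4·(-8)
  = 0 - 16 - 32
  = -48
Equation: 2x - 2y + 4z = -48

2x - 2y + 4z = -48


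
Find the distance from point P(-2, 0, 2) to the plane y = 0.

distance = |a·x₀ + b·y₀ + c·z₀ - d| / √(a² + b² + c²)
  = |0·(-2) + 1·0 + 0·2 - 0| / √(0² + 1² + 0²)
  = |0 + 0 + 0 + 0| / √(0 + 1 + 0)
  = |0| / √1
  = 0 / 1
  ≈ 0

0


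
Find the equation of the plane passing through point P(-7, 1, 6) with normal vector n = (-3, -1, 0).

The plane through P with normal n = (a, b, c) satisfies n·(r - P) = 0,
i.e. ax + by + cz = a·x₀ + b·y₀ + c·z₀.
d = (-3)·(-7) + (-1)·1 + 0·6
  = 21 - 1 + 0
  = 20
Equation: -3x - y = 20

-3x - y = 20


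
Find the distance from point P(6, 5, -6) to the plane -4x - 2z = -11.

distance = |a·x₀ + b·y₀ + c·z₀ - d| / √(a² + b² + c²)
  = |(-4)·6 + 0·5 + (-2)·(-6) - (-11)| / √((-4)² + 0² + (-2)²)
  = |-24 + 0 + 12 + 11| / √(16 + 0 + 4)
  = |-1| / √20
  = 1 / 4.472
  ≈ 0.2236

0.2236


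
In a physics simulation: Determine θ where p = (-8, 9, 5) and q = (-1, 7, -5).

p·q = (-8)·(-1) + 9·7 + 5·(-5) = 8 + 63 - 25 = 46
|p| = √((-8)² + 9² + 5²) = √170 ≈ 13.04
|q| = √((-1)² + 7² + (-5)²) = √75 ≈ 8.66
cos θ = (p·q)/(|p||q|) = 46/(13.04·8.66) ≈ 0.4074
θ = arccos(0.4074) ≈ 65.96°

65.96°


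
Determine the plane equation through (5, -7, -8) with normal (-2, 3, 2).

The plane through P with normal n = (a, b, c) satisfies n·(r - P) = 0,
i.e. ax + by + cz = a·x₀ + b·y₀ + c·z₀.
d = (-2)·5 + 3·(-7) + 2·(-8)
  = -10 - 21 - 16
  = -47
Equation: -2x + 3y + 2z = -47

-2x + 3y + 2z = -47


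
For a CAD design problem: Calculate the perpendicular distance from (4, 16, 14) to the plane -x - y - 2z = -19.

distance = |a·x₀ + b·y₀ + c·z₀ - d| / √(a² + b² + c²)
  = |(-1)·4 + (-1)·16 + (-2)·14 - (-19)| / √((-1)² + (-1)² + (-2)²)
  = |-4 - 16 - 28 + 19| / √(1 + 1 + 4)
  = |-29| / √6
  = 29 / 2.449
  ≈ 11.84

11.84


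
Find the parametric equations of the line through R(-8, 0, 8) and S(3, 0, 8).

Direction vector d = S - R = (3 + 8, 0 + 0, 8 - 8) = (11, 0, 0)
Parametric form r = R + t·d:
x = -8 + 11t, y = 0, z = 8

x = -8 + 11t, y = 0, z = 8


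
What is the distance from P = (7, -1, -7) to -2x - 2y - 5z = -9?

distance = |a·x₀ + b·y₀ + c·z₀ - d| / √(a² + b² + c²)
  = |(-2)·7 + (-2)·(-1) + (-5)·(-7) - (-9)| / √((-2)² + (-2)² + (-5)²)
  = |-14 + 2 + 35 + 9| / √(4 + 4 + 25)
  = |32| / √33
  = 32 / 5.745
  ≈ 5.57

5.57


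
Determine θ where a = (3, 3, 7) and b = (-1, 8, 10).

a·b = 3·(-1) + 3·8 + 7·10 = -3 + 24 + 70 = 91
|a| = √(3² + 3² + 7²) = √67 ≈ 8.185
|b| = √((-1)² + 8² + 10²) = √165 ≈ 12.85
cos θ = (a·b)/(|a||b|) = 91/(8.185·12.85) ≈ 0.8655
θ = arccos(0.8655) ≈ 30.06°

30.06°


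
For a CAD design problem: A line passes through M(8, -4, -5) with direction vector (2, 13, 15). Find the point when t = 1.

P(t) = M + t·d
  = (8 + 2·1, -4 + 13·1, -5 + 15·1)
  = (8 + 2, -4 + 13, -5 + 15)
  = (10, 9, 10)

(10, 9, 10)


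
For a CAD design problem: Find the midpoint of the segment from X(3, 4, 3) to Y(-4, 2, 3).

M = ((x₁+x₂)/2, (y₁+y₂)/2, (z₁+z₂)/2)
  = ((3 - 4)/2, (4 + 2)/2, (3 + 3)/2)
  = (-1/2, 6/2, 6/2)
  = (-0.5, 3, 3)

(-0.5, 3, 3)


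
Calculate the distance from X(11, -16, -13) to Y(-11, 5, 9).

d = √[(x₂-x₁)² + (y₂-y₁)² + (z₂-z₁)²]
  = √[(-22)² + 21² + 22²]
  = √[484 + 441 + 484]
  = √1409
  ≈ 37.54

37.54


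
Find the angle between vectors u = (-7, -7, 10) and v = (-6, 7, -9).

u·v = (-7)·(-6) + (-7)·7 + 10·(-9) = 42 - 49 - 90 = -97
|u| = √((-7)² + (-7)² + 10²) = √198 ≈ 14.07
|v| = √((-6)² + 7² + (-9)²) = √166 ≈ 12.88
cos θ = (u·v)/(|u||v|) = -97/(14.07·12.88) ≈ -0.535
θ = arccos(-0.535) ≈ 122.3°

122.3°


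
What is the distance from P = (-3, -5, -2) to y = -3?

distance = |a·x₀ + b·y₀ + c·z₀ - d| / √(a² + b² + c²)
  = |0·(-3) + 1·(-5) + 0·(-2) - (-3)| / √(0² + 1² + 0²)
  = |0 - 5 + 0 + 3| / √(0 + 1 + 0)
  = |-2| / √1
  = 2 / 1
  ≈ 2

2


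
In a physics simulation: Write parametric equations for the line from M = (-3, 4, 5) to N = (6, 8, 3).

Direction vector d = N - M = (6 + 3, 8 - 4, 3 - 5) = (9, 4, -2)
Parametric form r = M + t·d:
x = -3 + 9t, y = 4 + 4t, z = 5 - 2t

x = -3 + 9t, y = 4 + 4t, z = 5 - 2t


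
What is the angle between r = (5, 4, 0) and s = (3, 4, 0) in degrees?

r·s = 5·3 + 4·4 + 0·0 = 15 + 16 + 0 = 31
|r| = √(5² + 4² + 0²) = √41 ≈ 6.403
|s| = √(3² + 4² + 0²) = √25 ≈ 5
cos θ = (r·s)/(|r||s|) = 31/(6.403·5) ≈ 0.9683
θ = arccos(0.9683) ≈ 14.47°

14.47°


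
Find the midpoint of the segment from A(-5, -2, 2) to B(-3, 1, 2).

M = ((x₁+x₂)/2, (y₁+y₂)/2, (z₁+z₂)/2)
  = ((-5 - 3)/2, (-2 + 1)/2, (2 + 2)/2)
  = (-8/2, -1/2, 4/2)
  = (-4, -0.5, 2)

(-4, -0.5, 2)


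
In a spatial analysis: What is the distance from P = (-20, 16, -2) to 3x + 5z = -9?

distance = |a·x₀ + b·y₀ + c·z₀ - d| / √(a² + b² + c²)
  = |3·(-20) + 0·16 + 5·(-2) - (-9)| / √(3² + 0² + 5²)
  = |-60 + 0 - 10 + 9| / √(9 + 0 + 25)
  = |-61| / √34
  = 61 / 5.831
  ≈ 10.46

10.46


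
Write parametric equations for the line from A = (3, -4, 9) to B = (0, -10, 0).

Direction vector d = B - A = (0 - 3, -10 + 4, 0 - 9) = (-3, -6, -9)
Parametric form r = A + t·d:
x = 3 - 3t, y = -4 - 6t, z = 9 - 9t

x = 3 - 3t, y = -4 - 6t, z = 9 - 9t


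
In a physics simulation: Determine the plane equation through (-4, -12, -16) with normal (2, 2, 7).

The plane through P with normal n = (a, b, c) satisfies n·(r - P) = 0,
i.e. ax + by + cz = a·x₀ + b·y₀ + c·z₀.
d = 2·(-4) + 2·(-12) + 7·(-16)
  = -8 - 24 - 112
  = -144
Equation: 2x + 2y + 7z = -144

2x + 2y + 7z = -144


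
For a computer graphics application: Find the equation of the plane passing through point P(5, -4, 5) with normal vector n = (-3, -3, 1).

The plane through P with normal n = (a, b, c) satisfies n·(r - P) = 0,
i.e. ax + by + cz = a·x₀ + b·y₀ + c·z₀.
d = (-3)·5 + (-3)·(-4) + 1·5
  = -15 + 12 + 5
  = 2
Equation: -3x - 3y + z = 2

-3x - 3y + z = 2


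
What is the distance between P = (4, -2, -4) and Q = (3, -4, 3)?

d = √[(x₂-x₁)² + (y₂-y₁)² + (z₂-z₁)²]
  = √[(-1)² + (-2)² + 7²]
  = √[1 + 4 + 49]
  = √54
  ≈ 7.348

7.348


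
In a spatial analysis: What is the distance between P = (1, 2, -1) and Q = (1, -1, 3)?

d = √[(x₂-x₁)² + (y₂-y₁)² + (z₂-z₁)²]
  = √[0² + (-3)² + 4²]
  = √[0 + 9 + 16]
  = √25
  ≈ 5

5


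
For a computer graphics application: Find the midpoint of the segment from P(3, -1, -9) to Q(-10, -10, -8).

M = ((x₁+x₂)/2, (y₁+y₂)/2, (z₁+z₂)/2)
  = ((3 - 10)/2, (-1 - 10)/2, (-9 - 8)/2)
  = (-7/2, -11/2, -17/2)
  = (-3.5, -5.5, -8.5)

(-3.5, -5.5, -8.5)


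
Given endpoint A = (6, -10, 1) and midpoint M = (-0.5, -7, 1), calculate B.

B = 2M - A
  = (2·(-0.5) - 6, 2·(-7) - (-10), 2·1 - 1)
  = (-1 - 6, -14 + 10, 2 - 1)
  = (-7, -4, 1)

(-7, -4, 1)


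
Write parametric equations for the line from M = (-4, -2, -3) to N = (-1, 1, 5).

Direction vector d = N - M = (-1 + 4, 1 + 2, 5 + 3) = (3, 3, 8)
Parametric form r = M + t·d:
x = -4 + 3t, y = -2 + 3t, z = -3 + 8t

x = -4 + 3t, y = -2 + 3t, z = -3 + 8t


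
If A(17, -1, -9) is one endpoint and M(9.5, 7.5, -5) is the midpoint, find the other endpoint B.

B = 2M - A
  = (2·9.5 - 17, 2·7.5 - (-1), 2·(-5) - (-9))
  = (19 - 17, 15 + 1, -10 + 9)
  = (2, 16, -1)

(2, 16, -1)


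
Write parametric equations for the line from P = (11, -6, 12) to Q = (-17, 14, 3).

Direction vector d = Q - P = (-17 - 11, 14 + 6, 3 - 12) = (-28, 20, -9)
Parametric form r = P + t·d:
x = 11 - 28t, y = -6 + 20t, z = 12 - 9t

x = 11 - 28t, y = -6 + 20t, z = 12 - 9t


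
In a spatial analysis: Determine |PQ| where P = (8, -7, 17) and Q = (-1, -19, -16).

d = √[(x₂-x₁)² + (y₂-y₁)² + (z₂-z₁)²]
  = √[(-9)² + (-12)² + (-33)²]
  = √[81 + 144 + 1089]
  = √1314
  ≈ 36.25

36.25


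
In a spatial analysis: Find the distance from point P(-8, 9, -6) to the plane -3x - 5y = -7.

distance = |a·x₀ + b·y₀ + c·z₀ - d| / √(a² + b² + c²)
  = |(-3)·(-8) + (-5)·9 + 0·(-6) - (-7)| / √((-3)² + (-5)² + 0²)
  = |24 - 45 + 0 + 7| / √(9 + 25 + 0)
  = |-14| / √34
  = 14 / 5.831
  ≈ 2.401

2.401


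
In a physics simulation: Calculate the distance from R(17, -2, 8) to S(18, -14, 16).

d = √[(x₂-x₁)² + (y₂-y₁)² + (z₂-z₁)²]
  = √[1² + (-12)² + 8²]
  = √[1 + 144 + 64]
  = √209
  ≈ 14.46

14.46


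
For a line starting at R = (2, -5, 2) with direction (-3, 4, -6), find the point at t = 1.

P(t) = R + t·d
  = (2 + (-3)·1, -5 + 4·1, 2 + (-6)·1)
  = (2 - 3, -5 + 4, 2 - 6)
  = (-1, -1, -4)

(-1, -1, -4)


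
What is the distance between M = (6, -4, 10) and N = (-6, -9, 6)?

d = √[(x₂-x₁)² + (y₂-y₁)² + (z₂-z₁)²]
  = √[(-12)² + (-5)² + (-4)²]
  = √[144 + 25 + 16]
  = √185
  ≈ 13.6

13.6


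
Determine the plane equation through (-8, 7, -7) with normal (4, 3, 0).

The plane through P with normal n = (a, b, c) satisfies n·(r - P) = 0,
i.e. ax + by + cz = a·x₀ + b·y₀ + c·z₀.
d = 4·(-8) + 3·7 + 0·(-7)
  = -32 + 21 + 0
  = -11
Equation: 4x + 3y = -11

4x + 3y = -11


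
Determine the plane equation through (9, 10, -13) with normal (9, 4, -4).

The plane through P with normal n = (a, b, c) satisfies n·(r - P) = 0,
i.e. ax + by + cz = a·x₀ + b·y₀ + c·z₀.
d = 9·9 + 4·10 + (-4)·(-13)
  = 81 + 40 + 52
  = 173
Equation: 9x + 4y - 4z = 173

9x + 4y - 4z = 173


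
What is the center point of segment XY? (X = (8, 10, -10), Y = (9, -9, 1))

M = ((x₁+x₂)/2, (y₁+y₂)/2, (z₁+z₂)/2)
  = ((8 + 9)/2, (10 - 9)/2, (-10 + 1)/2)
  = (17/2, 1/2, -9/2)
  = (8.5, 0.5, -4.5)

(8.5, 0.5, -4.5)


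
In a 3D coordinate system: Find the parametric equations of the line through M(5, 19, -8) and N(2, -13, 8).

Direction vector d = N - M = (2 - 5, -13 - 19, 8 + 8) = (-3, -32, 16)
Parametric form r = M + t·d:
x = 5 - 3t, y = 19 - 32t, z = -8 + 16t

x = 5 - 3t, y = 19 - 32t, z = -8 + 16t


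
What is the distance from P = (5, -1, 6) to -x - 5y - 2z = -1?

distance = |a·x₀ + b·y₀ + c·z₀ - d| / √(a² + b² + c²)
  = |(-1)·5 + (-5)·(-1) + (-2)·6 - (-1)| / √((-1)² + (-5)² + (-2)²)
  = |-5 + 5 - 12 + 1| / √(1 + 25 + 4)
  = |-11| / √30
  = 11 / 5.477
  ≈ 2.008

2.008


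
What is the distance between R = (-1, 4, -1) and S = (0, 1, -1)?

d = √[(x₂-x₁)² + (y₂-y₁)² + (z₂-z₁)²]
  = √[1² + (-3)² + 0²]
  = √[1 + 9 + 0]
  = √10
  ≈ 3.162

3.162


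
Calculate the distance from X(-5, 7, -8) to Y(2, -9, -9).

d = √[(x₂-x₁)² + (y₂-y₁)² + (z₂-z₁)²]
  = √[7² + (-16)² + (-1)²]
  = √[49 + 256 + 1]
  = √306
  ≈ 17.49

17.49


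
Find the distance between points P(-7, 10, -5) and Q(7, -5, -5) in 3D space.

d = √[(x₂-x₁)² + (y₂-y₁)² + (z₂-z₁)²]
  = √[14² + (-15)² + 0²]
  = √[196 + 225 + 0]
  = √421
  ≈ 20.52

20.52


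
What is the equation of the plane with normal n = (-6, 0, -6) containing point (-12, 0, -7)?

The plane through P with normal n = (a, b, c) satisfies n·(r - P) = 0,
i.e. ax + by + cz = a·x₀ + b·y₀ + c·z₀.
d = (-6)·(-12) + 0·0 + (-6)·(-7)
  = 72 + 0 + 42
  = 114
Equation: -6x - 6z = 114

-6x - 6z = 114


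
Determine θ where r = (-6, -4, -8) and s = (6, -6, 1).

r·s = (-6)·6 + (-4)·(-6) + (-8)·1 = -36 + 24 - 8 = -20
|r| = √((-6)² + (-4)² + (-8)²) = √116 ≈ 10.77
|s| = √(6² + (-6)² + 1²) = √73 ≈ 8.544
cos θ = (r·s)/(|r||s|) = -20/(10.77·8.544) ≈ -0.2173
θ = arccos(-0.2173) ≈ 102.6°

102.6°


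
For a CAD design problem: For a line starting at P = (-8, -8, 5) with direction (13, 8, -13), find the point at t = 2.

P(t) = P + t·d
  = (-8 + 13·2, -8 + 8·2, 5 + (-13)·2)
  = (-8 + 26, -8 + 16, 5 - 26)
  = (18, 8, -21)

(18, 8, -21)


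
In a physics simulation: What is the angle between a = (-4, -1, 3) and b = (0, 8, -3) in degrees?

a·b = (-4)·0 + (-1)·8 + 3·(-3) = 0 - 8 - 9 = -17
|a| = √((-4)² + (-1)² + 3²) = √26 ≈ 5.099
|b| = √(0² + 8² + (-3)²) = √73 ≈ 8.544
cos θ = (a·b)/(|a||b|) = -17/(5.099·8.544) ≈ -0.3902
θ = arccos(-0.3902) ≈ 113°

113°


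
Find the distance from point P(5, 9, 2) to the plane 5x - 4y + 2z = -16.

distance = |a·x₀ + b·y₀ + c·z₀ - d| / √(a² + b² + c²)
  = |5·5 + (-4)·9 + 2·2 - (-16)| / √(5² + (-4)² + 2²)
  = |25 - 36 + 4 + 16| / √(25 + 16 + 4)
  = |9| / √45
  = 9 / 6.708
  ≈ 1.342

1.342


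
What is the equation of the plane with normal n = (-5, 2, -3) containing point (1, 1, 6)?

The plane through P with normal n = (a, b, c) satisfies n·(r - P) = 0,
i.e. ax + by + cz = a·x₀ + b·y₀ + c·z₀.
d = (-5)·1 + 2·1 + (-3)·6
  = -5 + 2 - 18
  = -21
Equation: -5x + 2y - 3z = -21

-5x + 2y - 3z = -21


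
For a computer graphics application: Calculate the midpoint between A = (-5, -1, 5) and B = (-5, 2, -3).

M = ((x₁+x₂)/2, (y₁+y₂)/2, (z₁+z₂)/2)
  = ((-5 - 5)/2, (-1 + 2)/2, (5 - 3)/2)
  = (-10/2, 1/2, 2/2)
  = (-5, 0.5, 1)

(-5, 0.5, 1)


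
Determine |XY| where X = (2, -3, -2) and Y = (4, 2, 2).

d = √[(x₂-x₁)² + (y₂-y₁)² + (z₂-z₁)²]
  = √[2² + 5² + 4²]
  = √[4 + 25 + 16]
  = √45
  ≈ 6.708

6.708


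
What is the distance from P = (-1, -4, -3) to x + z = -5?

distance = |a·x₀ + b·y₀ + c·z₀ - d| / √(a² + b² + c²)
  = |1·(-1) + 0·(-4) + 1·(-3) - (-5)| / √(1² + 0² + 1²)
  = |-1 + 0 - 3 + 5| / √(1 + 0 + 1)
  = |1| / √2
  = 1 / 1.414
  ≈ 0.7071

0.7071


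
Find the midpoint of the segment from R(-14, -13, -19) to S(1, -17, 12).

M = ((x₁+x₂)/2, (y₁+y₂)/2, (z₁+z₂)/2)
  = ((-14 + 1)/2, (-13 - 17)/2, (-19 + 12)/2)
  = (-13/2, -30/2, -7/2)
  = (-6.5, -15, -3.5)

(-6.5, -15, -3.5)


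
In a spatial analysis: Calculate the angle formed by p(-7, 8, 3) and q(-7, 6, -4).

p·q = (-7)·(-7) + 8·6 + 3·(-4) = 49 + 48 - 12 = 85
|p| = √((-7)² + 8² + 3²) = √122 ≈ 11.05
|q| = √((-7)² + 6² + (-4)²) = √101 ≈ 10.05
cos θ = (p·q)/(|p||q|) = 85/(11.05·10.05) ≈ 0.7657
θ = arccos(0.7657) ≈ 40.03°

40.03°


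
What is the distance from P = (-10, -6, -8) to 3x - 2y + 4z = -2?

distance = |a·x₀ + b·y₀ + c·z₀ - d| / √(a² + b² + c²)
  = |3·(-10) + (-2)·(-6) + 4·(-8) - (-2)| / √(3² + (-2)² + 4²)
  = |-30 + 12 - 32 + 2| / √(9 + 4 + 16)
  = |-48| / √29
  = 48 / 5.385
  ≈ 8.913

8.913


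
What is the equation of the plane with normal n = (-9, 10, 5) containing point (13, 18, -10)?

The plane through P with normal n = (a, b, c) satisfies n·(r - P) = 0,
i.e. ax + by + cz = a·x₀ + b·y₀ + c·z₀.
d = (-9)·13 + 10·18 + 5·(-10)
  = -117 + 180 - 50
  = 13
Equation: -9x + 10y + 5z = 13

-9x + 10y + 5z = 13


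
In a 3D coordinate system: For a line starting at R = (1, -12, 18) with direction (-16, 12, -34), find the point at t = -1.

P(t) = R + t·d
  = (1 + (-16)·(-1), -12 + 12·(-1), 18 + (-34)·(-1))
  = (1 + 16, -12 - 12, 18 + 34)
  = (17, -24, 52)

(17, -24, 52)


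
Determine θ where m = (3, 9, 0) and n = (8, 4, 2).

m·n = 3·8 + 9·4 + 0·2 = 24 + 36 + 0 = 60
|m| = √(3² + 9² + 0²) = √90 ≈ 9.487
|n| = √(8² + 4² + 2²) = √84 ≈ 9.165
cos θ = (m·n)/(|m||n|) = 60/(9.487·9.165) ≈ 0.6901
θ = arccos(0.6901) ≈ 46.36°

46.36°


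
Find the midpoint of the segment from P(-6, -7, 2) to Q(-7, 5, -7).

M = ((x₁+x₂)/2, (y₁+y₂)/2, (z₁+z₂)/2)
  = ((-6 - 7)/2, (-7 + 5)/2, (2 - 7)/2)
  = (-13/2, -2/2, -5/2)
  = (-6.5, -1, -2.5)

(-6.5, -1, -2.5)


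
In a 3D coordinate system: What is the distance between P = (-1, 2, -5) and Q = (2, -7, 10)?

d = √[(x₂-x₁)² + (y₂-y₁)² + (z₂-z₁)²]
  = √[3² + (-9)² + 15²]
  = √[9 + 81 + 225]
  = √315
  ≈ 17.75

17.75


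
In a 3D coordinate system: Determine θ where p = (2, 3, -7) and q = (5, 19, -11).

p·q = 2·5 + 3·19 + (-7)·(-11) = 10 + 57 + 77 = 144
|p| = √(2² + 3² + (-7)²) = √62 ≈ 7.874
|q| = √(5² + 19² + (-11)²) = √507 ≈ 22.52
cos θ = (p·q)/(|p||q|) = 144/(7.874·22.52) ≈ 0.8122
θ = arccos(0.8122) ≈ 35.69°

35.69°


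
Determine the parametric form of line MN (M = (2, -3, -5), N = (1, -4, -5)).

Direction vector d = N - M = (1 - 2, -4 + 3, -5 + 5) = (-1, -1, 0)
Parametric form r = M + t·d:
x = 2 - t, y = -3 - t, z = -5

x = 2 - t, y = -3 - t, z = -5


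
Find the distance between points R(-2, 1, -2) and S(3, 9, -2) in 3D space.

d = √[(x₂-x₁)² + (y₂-y₁)² + (z₂-z₁)²]
  = √[5² + 8² + 0²]
  = √[25 + 64 + 0]
  = √89
  ≈ 9.434

9.434


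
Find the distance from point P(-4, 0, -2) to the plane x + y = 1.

distance = |a·x₀ + b·y₀ + c·z₀ - d| / √(a² + b² + c²)
  = |1·(-4) + 1·0 + 0·(-2) - 1| / √(1² + 1² + 0²)
  = |-4 + 0 + 0 - 1| / √(1 + 1 + 0)
  = |-5| / √2
  = 5 / 1.414
  ≈ 3.536

3.536


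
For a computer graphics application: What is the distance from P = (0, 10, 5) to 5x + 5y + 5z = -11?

distance = |a·x₀ + b·y₀ + c·z₀ - d| / √(a² + b² + c²)
  = |5·0 + 5·10 + 5·5 - (-11)| / √(5² + 5² + 5²)
  = |0 + 50 + 25 + 11| / √(25 + 25 + 25)
  = |86| / √75
  = 86 / 8.66
  ≈ 9.93

9.93


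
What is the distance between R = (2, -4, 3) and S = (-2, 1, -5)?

d = √[(x₂-x₁)² + (y₂-y₁)² + (z₂-z₁)²]
  = √[(-4)² + 5² + (-8)²]
  = √[16 + 25 + 64]
  = √105
  ≈ 10.25

10.25


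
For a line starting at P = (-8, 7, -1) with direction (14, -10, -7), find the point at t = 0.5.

P(t) = P + t·d
  = (-8 + 14·0.5, 7 + (-10)·0.5, -1 + (-7)·0.5)
  = (-8 + 7, 7 - 5, -1 - 3.5)
  = (-1, 2, -4.5)

(-1, 2, -4.5)


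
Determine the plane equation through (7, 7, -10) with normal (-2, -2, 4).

The plane through P with normal n = (a, b, c) satisfies n·(r - P) = 0,
i.e. ax + by + cz = a·x₀ + b·y₀ + c·z₀.
d = (-2)·7 + (-2)·7 + 4·(-10)
  = -14 - 14 - 40
  = -68
Equation: -2x - 2y + 4z = -68

-2x - 2y + 4z = -68


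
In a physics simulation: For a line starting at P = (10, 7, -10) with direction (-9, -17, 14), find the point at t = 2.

P(t) = P + t·d
  = (10 + (-9)·2, 7 + (-17)·2, -10 + 14·2)
  = (10 - 18, 7 - 34, -10 + 28)
  = (-8, -27, 18)

(-8, -27, 18)


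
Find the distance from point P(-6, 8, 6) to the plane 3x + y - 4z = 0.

distance = |a·x₀ + b·y₀ + c·z₀ - d| / √(a² + b² + c²)
  = |3·(-6) + 1·8 + (-4)·6 - 0| / √(3² + 1² + (-4)²)
  = |-18 + 8 - 24 + 0| / √(9 + 1 + 16)
  = |-34| / √26
  = 34 / 5.099
  ≈ 6.668

6.668


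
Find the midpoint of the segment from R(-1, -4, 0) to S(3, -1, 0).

M = ((x₁+x₂)/2, (y₁+y₂)/2, (z₁+z₂)/2)
  = ((-1 + 3)/2, (-4 - 1)/2, (0 + 0)/2)
  = (2/2, -5/2, 0/2)
  = (1, -2.5, 0)

(1, -2.5, 0)


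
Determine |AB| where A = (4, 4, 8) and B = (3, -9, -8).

d = √[(x₂-x₁)² + (y₂-y₁)² + (z₂-z₁)²]
  = √[(-1)² + (-13)² + (-16)²]
  = √[1 + 169 + 256]
  = √426
  ≈ 20.64

20.64


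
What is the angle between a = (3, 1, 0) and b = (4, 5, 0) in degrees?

a·b = 3·4 + 1·5 + 0·0 = 12 + 5 + 0 = 17
|a| = √(3² + 1² + 0²) = √10 ≈ 3.162
|b| = √(4² + 5² + 0²) = √41 ≈ 6.403
cos θ = (a·b)/(|a||b|) = 17/(3.162·6.403) ≈ 0.8396
θ = arccos(0.8396) ≈ 32.91°

32.91°


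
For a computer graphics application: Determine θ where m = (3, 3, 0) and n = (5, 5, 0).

m·n = 3·5 + 3·5 + 0·0 = 15 + 15 + 0 = 30
|m| = √(3² + 3² + 0²) = √18 ≈ 4.243
|n| = √(5² + 5² + 0²) = √50 ≈ 7.071
cos θ = (m·n)/(|m||n|) = 30/(4.243·7.071) ≈ 1
θ = arccos(1) ≈ 0°

0°


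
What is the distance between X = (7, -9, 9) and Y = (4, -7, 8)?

d = √[(x₂-x₁)² + (y₂-y₁)² + (z₂-z₁)²]
  = √[(-3)² + 2² + (-1)²]
  = √[9 + 4 + 1]
  = √14
  ≈ 3.742

3.742


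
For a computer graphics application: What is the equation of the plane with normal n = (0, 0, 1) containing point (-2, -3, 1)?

The plane through P with normal n = (a, b, c) satisfies n·(r - P) = 0,
i.e. ax + by + cz = a·x₀ + b·y₀ + c·z₀.
d = 0·(-2) + 0·(-3) + 1·1
  = 0 + 0 + 1
  = 1
Equation: z = 1

z = 1


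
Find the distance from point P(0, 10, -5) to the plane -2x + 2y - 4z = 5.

distance = |a·x₀ + b·y₀ + c·z₀ - d| / √(a² + b² + c²)
  = |(-2)·0 + 2·10 + (-4)·(-5) - 5| / √((-2)² + 2² + (-4)²)
  = |0 + 20 + 20 - 5| / √(4 + 4 + 16)
  = |35| / √24
  = 35 / 4.899
  ≈ 7.144

7.144


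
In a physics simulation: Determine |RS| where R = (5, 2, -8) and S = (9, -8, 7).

d = √[(x₂-x₁)² + (y₂-y₁)² + (z₂-z₁)²]
  = √[4² + (-10)² + 15²]
  = √[16 + 100 + 225]
  = √341
  ≈ 18.47

18.47


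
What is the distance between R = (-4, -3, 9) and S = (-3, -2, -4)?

d = √[(x₂-x₁)² + (y₂-y₁)² + (z₂-z₁)²]
  = √[1² + 1² + (-13)²]
  = √[1 + 1 + 169]
  = √171
  ≈ 13.08

13.08


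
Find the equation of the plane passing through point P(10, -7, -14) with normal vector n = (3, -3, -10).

The plane through P with normal n = (a, b, c) satisfies n·(r - P) = 0,
i.e. ax + by + cz = a·x₀ + b·y₀ + c·z₀.
d = 3·10 + (-3)·(-7) + (-10)·(-14)
  = 30 + 21 + 140
  = 191
Equation: 3x - 3y - 10z = 191

3x - 3y - 10z = 191


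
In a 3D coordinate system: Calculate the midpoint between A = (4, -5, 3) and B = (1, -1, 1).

M = ((x₁+x₂)/2, (y₁+y₂)/2, (z₁+z₂)/2)
  = ((4 + 1)/2, (-5 - 1)/2, (3 + 1)/2)
  = (5/2, -6/2, 4/2)
  = (2.5, -3, 2)

(2.5, -3, 2)


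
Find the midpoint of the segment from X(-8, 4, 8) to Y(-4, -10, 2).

M = ((x₁+x₂)/2, (y₁+y₂)/2, (z₁+z₂)/2)
  = ((-8 - 4)/2, (4 - 10)/2, (8 + 2)/2)
  = (-12/2, -6/2, 10/2)
  = (-6, -3, 5)

(-6, -3, 5)


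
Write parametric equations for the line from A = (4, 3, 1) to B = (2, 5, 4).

Direction vector d = B - A = (2 - 4, 5 - 3, 4 - 1) = (-2, 2, 3)
Parametric form r = A + t·d:
x = 4 - 2t, y = 3 + 2t, z = 1 + 3t

x = 4 - 2t, y = 3 + 2t, z = 1 + 3t


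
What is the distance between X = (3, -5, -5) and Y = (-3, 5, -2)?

d = √[(x₂-x₁)² + (y₂-y₁)² + (z₂-z₁)²]
  = √[(-6)² + 10² + 3²]
  = √[36 + 100 + 9]
  = √145
  ≈ 12.04

12.04


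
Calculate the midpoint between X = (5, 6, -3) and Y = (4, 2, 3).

M = ((x₁+x₂)/2, (y₁+y₂)/2, (z₁+z₂)/2)
  = ((5 + 4)/2, (6 + 2)/2, (-3 + 3)/2)
  = (9/2, 8/2, 0/2)
  = (4.5, 4, 0)

(4.5, 4, 0)


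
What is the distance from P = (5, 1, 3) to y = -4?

distance = |a·x₀ + b·y₀ + c·z₀ - d| / √(a² + b² + c²)
  = |0·5 + 1·1 + 0·3 - (-4)| / √(0² + 1² + 0²)
  = |0 + 1 + 0 + 4| / √(0 + 1 + 0)
  = |5| / √1
  = 5 / 1
  ≈ 5

5


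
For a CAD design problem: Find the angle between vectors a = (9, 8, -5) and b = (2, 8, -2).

a·b = 9·2 + 8·8 + (-5)·(-2) = 18 + 64 + 10 = 92
|a| = √(9² + 8² + (-5)²) = √170 ≈ 13.04
|b| = √(2² + 8² + (-2)²) = √72 ≈ 8.485
cos θ = (a·b)/(|a||b|) = 92/(13.04·8.485) ≈ 0.8316
θ = arccos(0.8316) ≈ 33.74°

33.74°


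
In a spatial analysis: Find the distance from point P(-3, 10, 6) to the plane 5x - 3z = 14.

distance = |a·x₀ + b·y₀ + c·z₀ - d| / √(a² + b² + c²)
  = |5·(-3) + 0·10 + (-3)·6 - 14| / √(5² + 0² + (-3)²)
  = |-15 + 0 - 18 - 14| / √(25 + 0 + 9)
  = |-47| / √34
  = 47 / 5.831
  ≈ 8.06

8.06


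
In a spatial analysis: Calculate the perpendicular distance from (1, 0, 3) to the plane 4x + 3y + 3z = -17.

distance = |a·x₀ + b·y₀ + c·z₀ - d| / √(a² + b² + c²)
  = |4·1 + 3·0 + 3·3 - (-17)| / √(4² + 3² + 3²)
  = |4 + 0 + 9 + 17| / √(16 + 9 + 9)
  = |30| / √34
  = 30 / 5.831
  ≈ 5.145

5.145


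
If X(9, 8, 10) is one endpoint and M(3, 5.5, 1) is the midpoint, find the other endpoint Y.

Y = 2M - X
  = (2·3 - 9, 2·5.5 - 8, 2·1 - 10)
  = (6 - 9, 11 - 8, 2 - 10)
  = (-3, 3, -8)

(-3, 3, -8)


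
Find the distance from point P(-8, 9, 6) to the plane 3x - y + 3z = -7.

distance = |a·x₀ + b·y₀ + c·z₀ - d| / √(a² + b² + c²)
  = |3·(-8) + (-1)·9 + 3·6 - (-7)| / √(3² + (-1)² + 3²)
  = |-24 - 9 + 18 + 7| / √(9 + 1 + 9)
  = |-8| / √19
  = 8 / 4.359
  ≈ 1.835

1.835


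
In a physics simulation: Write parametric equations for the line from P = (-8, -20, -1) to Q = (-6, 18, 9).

Direction vector d = Q - P = (-6 + 8, 18 + 20, 9 + 1) = (2, 38, 10)
Parametric form r = P + t·d:
x = -8 + 2t, y = -20 + 38t, z = -1 + 10t

x = -8 + 2t, y = -20 + 38t, z = -1 + 10t


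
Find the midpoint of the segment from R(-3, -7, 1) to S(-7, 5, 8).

M = ((x₁+x₂)/2, (y₁+y₂)/2, (z₁+z₂)/2)
  = ((-3 - 7)/2, (-7 + 5)/2, (1 + 8)/2)
  = (-10/2, -2/2, 9/2)
  = (-5, -1, 4.5)

(-5, -1, 4.5)


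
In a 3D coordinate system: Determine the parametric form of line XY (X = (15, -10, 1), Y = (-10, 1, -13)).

Direction vector d = Y - X = (-10 - 15, 1 + 10, -13 - 1) = (-25, 11, -14)
Parametric form r = X + t·d:
x = 15 - 25t, y = -10 + 11t, z = 1 - 14t

x = 15 - 25t, y = -10 + 11t, z = 1 - 14t


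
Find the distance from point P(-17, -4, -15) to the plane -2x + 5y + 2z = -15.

distance = |a·x₀ + b·y₀ + c·z₀ - d| / √(a² + b² + c²)
  = |(-2)·(-17) + 5·(-4) + 2·(-15) - (-15)| / √((-2)² + 5² + 2²)
  = |34 - 20 - 30 + 15| / √(4 + 25 + 4)
  = |-1| / √33
  = 1 / 5.745
  ≈ 0.1741

0.1741


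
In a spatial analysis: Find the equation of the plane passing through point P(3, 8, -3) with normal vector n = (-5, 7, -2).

The plane through P with normal n = (a, b, c) satisfies n·(r - P) = 0,
i.e. ax + by + cz = a·x₀ + b·y₀ + c·z₀.
d = (-5)·3 + 7·8 + (-2)·(-3)
  = -15 + 56 + 6
  = 47
Equation: -5x + 7y - 2z = 47

-5x + 7y - 2z = 47


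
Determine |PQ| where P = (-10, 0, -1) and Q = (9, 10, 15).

d = √[(x₂-x₁)² + (y₂-y₁)² + (z₂-z₁)²]
  = √[19² + 10² + 16²]
  = √[361 + 100 + 256]
  = √717
  ≈ 26.78

26.78


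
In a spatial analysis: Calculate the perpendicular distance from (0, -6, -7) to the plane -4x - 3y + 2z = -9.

distance = |a·x₀ + b·y₀ + c·z₀ - d| / √(a² + b² + c²)
  = |(-4)·0 + (-3)·(-6) + 2·(-7) - (-9)| / √((-4)² + (-3)² + 2²)
  = |0 + 18 - 14 + 9| / √(16 + 9 + 4)
  = |13| / √29
  = 13 / 5.385
  ≈ 2.414

2.414


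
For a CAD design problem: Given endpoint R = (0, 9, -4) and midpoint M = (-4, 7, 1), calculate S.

S = 2M - R
  = (2·(-4) - 0, 2·7 - 9, 2·1 - (-4))
  = (-8 + 0, 14 - 9, 2 + 4)
  = (-8, 5, 6)

(-8, 5, 6)


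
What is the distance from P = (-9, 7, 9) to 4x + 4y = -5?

distance = |a·x₀ + b·y₀ + c·z₀ - d| / √(a² + b² + c²)
  = |4·(-9) + 4·7 + 0·9 - (-5)| / √(4² + 4² + 0²)
  = |-36 + 28 + 0 + 5| / √(16 + 16 + 0)
  = |-3| / √32
  = 3 / 5.657
  ≈ 0.5303

0.5303


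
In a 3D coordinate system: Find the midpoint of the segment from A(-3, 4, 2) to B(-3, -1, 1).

M = ((x₁+x₂)/2, (y₁+y₂)/2, (z₁+z₂)/2)
  = ((-3 - 3)/2, (4 - 1)/2, (2 + 1)/2)
  = (-6/2, 3/2, 3/2)
  = (-3, 1.5, 1.5)

(-3, 1.5, 1.5)


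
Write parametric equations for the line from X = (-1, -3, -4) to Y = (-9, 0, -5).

Direction vector d = Y - X = (-9 + 1, 0 + 3, -5 + 4) = (-8, 3, -1)
Parametric form r = X + t·d:
x = -1 - 8t, y = -3 + 3t, z = -4 - t

x = -1 - 8t, y = -3 + 3t, z = -4 - t


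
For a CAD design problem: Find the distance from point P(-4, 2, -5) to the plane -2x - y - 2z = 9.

distance = |a·x₀ + b·y₀ + c·z₀ - d| / √(a² + b² + c²)
  = |(-2)·(-4) + (-1)·2 + (-2)·(-5) - 9| / √((-2)² + (-1)² + (-2)²)
  = |8 - 2 + 10 - 9| / √(4 + 1 + 4)
  = |7| / √9
  = 7 / 3
  ≈ 2.333

2.333


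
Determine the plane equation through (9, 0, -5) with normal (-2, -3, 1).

The plane through P with normal n = (a, b, c) satisfies n·(r - P) = 0,
i.e. ax + by + cz = a·x₀ + b·y₀ + c·z₀.
d = (-2)·9 + (-3)·0 + 1·(-5)
  = -18 + 0 - 5
  = -23
Equation: -2x - 3y + z = -23

-2x - 3y + z = -23


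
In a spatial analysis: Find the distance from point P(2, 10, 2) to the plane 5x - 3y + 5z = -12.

distance = |a·x₀ + b·y₀ + c·z₀ - d| / √(a² + b² + c²)
  = |5·2 + (-3)·10 + 5·2 - (-12)| / √(5² + (-3)² + 5²)
  = |10 - 30 + 10 + 12| / √(25 + 9 + 25)
  = |2| / √59
  = 2 / 7.681
  ≈ 0.2604

0.2604


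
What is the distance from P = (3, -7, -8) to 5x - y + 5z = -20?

distance = |a·x₀ + b·y₀ + c·z₀ - d| / √(a² + b² + c²)
  = |5·3 + (-1)·(-7) + 5·(-8) - (-20)| / √(5² + (-1)² + 5²)
  = |15 + 7 - 40 + 20| / √(25 + 1 + 25)
  = |2| / √51
  = 2 / 7.141
  ≈ 0.2801

0.2801


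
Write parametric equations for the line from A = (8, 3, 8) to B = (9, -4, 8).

Direction vector d = B - A = (9 - 8, -4 - 3, 8 - 8) = (1, -7, 0)
Parametric form r = A + t·d:
x = 8 + t, y = 3 - 7t, z = 8

x = 8 + t, y = 3 - 7t, z = 8


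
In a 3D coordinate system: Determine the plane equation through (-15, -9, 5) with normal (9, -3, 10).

The plane through P with normal n = (a, b, c) satisfies n·(r - P) = 0,
i.e. ax + by + cz = a·x₀ + b·y₀ + c·z₀.
d = 9·(-15) + (-3)·(-9) + 10·5
  = -135 + 27 + 50
  = -58
Equation: 9x - 3y + 10z = -58

9x - 3y + 10z = -58


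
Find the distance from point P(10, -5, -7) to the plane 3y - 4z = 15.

distance = |a·x₀ + b·y₀ + c·z₀ - d| / √(a² + b² + c²)
  = |0·10 + 3·(-5) + (-4)·(-7) - 15| / √(0² + 3² + (-4)²)
  = |0 - 15 + 28 - 15| / √(0 + 9 + 16)
  = |-2| / √25
  = 2 / 5
  ≈ 0.4

0.4


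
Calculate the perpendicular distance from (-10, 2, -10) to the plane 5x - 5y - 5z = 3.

distance = |a·x₀ + b·y₀ + c·z₀ - d| / √(a² + b² + c²)
  = |5·(-10) + (-5)·2 + (-5)·(-10) - 3| / √(5² + (-5)² + (-5)²)
  = |-50 - 10 + 50 - 3| / √(25 + 25 + 25)
  = |-13| / √75
  = 13 / 8.66
  ≈ 1.501

1.501


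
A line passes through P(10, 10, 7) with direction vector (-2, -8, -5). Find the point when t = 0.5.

P(t) = P + t·d
  = (10 + (-2)·0.5, 10 + (-8)·0.5, 7 + (-5)·0.5)
  = (10 - 1, 10 - 4, 7 - 2.5)
  = (9, 6, 4.5)

(9, 6, 4.5)


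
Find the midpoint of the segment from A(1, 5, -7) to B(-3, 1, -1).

M = ((x₁+x₂)/2, (y₁+y₂)/2, (z₁+z₂)/2)
  = ((1 - 3)/2, (5 + 1)/2, (-7 - 1)/2)
  = (-2/2, 6/2, -8/2)
  = (-1, 3, -4)

(-1, 3, -4)


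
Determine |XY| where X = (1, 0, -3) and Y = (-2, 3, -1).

d = √[(x₂-x₁)² + (y₂-y₁)² + (z₂-z₁)²]
  = √[(-3)² + 3² + 2²]
  = √[9 + 9 + 4]
  = √22
  ≈ 4.69

4.69


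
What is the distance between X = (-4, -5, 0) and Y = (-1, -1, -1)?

d = √[(x₂-x₁)² + (y₂-y₁)² + (z₂-z₁)²]
  = √[3² + 4² + (-1)²]
  = √[9 + 16 + 1]
  = √26
  ≈ 5.099

5.099


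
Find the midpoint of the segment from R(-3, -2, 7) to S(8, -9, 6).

M = ((x₁+x₂)/2, (y₁+y₂)/2, (z₁+z₂)/2)
  = ((-3 + 8)/2, (-2 - 9)/2, (7 + 6)/2)
  = (5/2, -11/2, 13/2)
  = (2.5, -5.5, 6.5)

(2.5, -5.5, 6.5)


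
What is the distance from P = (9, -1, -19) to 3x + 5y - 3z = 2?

distance = |a·x₀ + b·y₀ + c·z₀ - d| / √(a² + b² + c²)
  = |3·9 + 5·(-1) + (-3)·(-19) - 2| / √(3² + 5² + (-3)²)
  = |27 - 5 + 57 - 2| / √(9 + 25 + 9)
  = |77| / √43
  = 77 / 6.557
  ≈ 11.74

11.74


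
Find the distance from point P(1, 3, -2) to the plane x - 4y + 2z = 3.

distance = |a·x₀ + b·y₀ + c·z₀ - d| / √(a² + b² + c²)
  = |1·1 + (-4)·3 + 2·(-2) - 3| / √(1² + (-4)² + 2²)
  = |1 - 12 - 4 - 3| / √(1 + 16 + 4)
  = |-18| / √21
  = 18 / 4.583
  ≈ 3.928

3.928


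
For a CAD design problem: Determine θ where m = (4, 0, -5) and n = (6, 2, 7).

m·n = 4·6 + 0·2 + (-5)·7 = 24 + 0 - 35 = -11
|m| = √(4² + 0² + (-5)²) = √41 ≈ 6.403
|n| = √(6² + 2² + 7²) = √89 ≈ 9.434
cos θ = (m·n)/(|m||n|) = -11/(6.403·9.434) ≈ -0.1821
θ = arccos(-0.1821) ≈ 100.5°

100.5°


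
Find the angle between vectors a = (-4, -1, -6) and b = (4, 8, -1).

a·b = (-4)·4 + (-1)·8 + (-6)·(-1) = -16 - 8 + 6 = -18
|a| = √((-4)² + (-1)² + (-6)²) = √53 ≈ 7.28
|b| = √(4² + 8² + (-1)²) = √81 ≈ 9
cos θ = (a·b)/(|a||b|) = -18/(7.28·9) ≈ -0.2747
θ = arccos(-0.2747) ≈ 105.9°

105.9°


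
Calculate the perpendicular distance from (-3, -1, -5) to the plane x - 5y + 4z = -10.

distance = |a·x₀ + b·y₀ + c·z₀ - d| / √(a² + b² + c²)
  = |1·(-3) + (-5)·(-1) + 4·(-5) - (-10)| / √(1² + (-5)² + 4²)
  = |-3 + 5 - 20 + 10| / √(1 + 25 + 16)
  = |-8| / √42
  = 8 / 6.481
  ≈ 1.234

1.234


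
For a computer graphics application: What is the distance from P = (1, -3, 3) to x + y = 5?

distance = |a·x₀ + b·y₀ + c·z₀ - d| / √(a² + b² + c²)
  = |1·1 + 1·(-3) + 0·3 - 5| / √(1² + 1² + 0²)
  = |1 - 3 + 0 - 5| / √(1 + 1 + 0)
  = |-7| / √2
  = 7 / 1.414
  ≈ 4.95

4.95


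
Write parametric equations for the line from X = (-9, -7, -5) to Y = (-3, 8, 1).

Direction vector d = Y - X = (-3 + 9, 8 + 7, 1 + 5) = (6, 15, 6)
Parametric form r = X + t·d:
x = -9 + 6t, y = -7 + 15t, z = -5 + 6t

x = -9 + 6t, y = -7 + 15t, z = -5 + 6t


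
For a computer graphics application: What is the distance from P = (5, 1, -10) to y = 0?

distance = |a·x₀ + b·y₀ + c·z₀ - d| / √(a² + b² + c²)
  = |0·5 + 1·1 + 0·(-10) - 0| / √(0² + 1² + 0²)
  = |0 + 1 + 0 + 0| / √(0 + 1 + 0)
  = |1| / √1
  = 1 / 1
  ≈ 1

1


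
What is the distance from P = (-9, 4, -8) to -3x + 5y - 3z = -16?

distance = |a·x₀ + b·y₀ + c·z₀ - d| / √(a² + b² + c²)
  = |(-3)·(-9) + 5·4 + (-3)·(-8) - (-16)| / √((-3)² + 5² + (-3)²)
  = |27 + 20 + 24 + 16| / √(9 + 25 + 9)
  = |87| / √43
  = 87 / 6.557
  ≈ 13.27

13.27
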